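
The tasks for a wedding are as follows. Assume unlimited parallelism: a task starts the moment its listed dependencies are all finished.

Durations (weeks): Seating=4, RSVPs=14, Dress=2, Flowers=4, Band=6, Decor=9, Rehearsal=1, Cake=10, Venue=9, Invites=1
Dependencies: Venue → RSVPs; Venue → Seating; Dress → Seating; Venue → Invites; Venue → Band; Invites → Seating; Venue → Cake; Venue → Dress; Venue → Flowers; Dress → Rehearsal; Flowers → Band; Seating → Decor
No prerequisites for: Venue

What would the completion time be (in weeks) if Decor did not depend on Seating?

With the dependency in place, Venue→Dress→Seating→Decor = 9+2+4+9 = 24 sets the finish at 24 weeks.
Without Seating→Decor, Decor's earliest start moves from 15 to 0.
New critical path: Venue→RSVPs = 9+14 = 23 ⇒ 23 weeks.

23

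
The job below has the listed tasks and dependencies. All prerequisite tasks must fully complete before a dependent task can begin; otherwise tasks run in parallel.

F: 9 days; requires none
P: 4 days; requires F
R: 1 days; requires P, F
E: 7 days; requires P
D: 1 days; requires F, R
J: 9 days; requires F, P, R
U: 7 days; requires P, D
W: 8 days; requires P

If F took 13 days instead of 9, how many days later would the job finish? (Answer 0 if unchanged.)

The binding path is F→P→R→J = 9+4+1+9 = 23; finish at 23 days.
Since F is critical, the +4 change carries straight to that chain (now 27 days).
The critical path is still F→P→R→J; finish is now 27 days.
Change in finish: 27 − 23 = +4 days.

4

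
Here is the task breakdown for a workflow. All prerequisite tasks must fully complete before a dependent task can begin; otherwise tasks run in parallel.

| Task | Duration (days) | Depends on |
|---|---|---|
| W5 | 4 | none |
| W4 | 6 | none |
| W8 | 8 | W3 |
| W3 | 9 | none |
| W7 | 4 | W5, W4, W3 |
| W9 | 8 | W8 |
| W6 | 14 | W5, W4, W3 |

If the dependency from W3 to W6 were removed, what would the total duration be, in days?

25

Before: longest chain W3→W8→W9 = 9+8+8 = 25, finish 25.
Without W3→W6, W6's earliest start moves from 9 to 6.
After: W3→W8→W9 = 9+8+8 = 25 → 25 days.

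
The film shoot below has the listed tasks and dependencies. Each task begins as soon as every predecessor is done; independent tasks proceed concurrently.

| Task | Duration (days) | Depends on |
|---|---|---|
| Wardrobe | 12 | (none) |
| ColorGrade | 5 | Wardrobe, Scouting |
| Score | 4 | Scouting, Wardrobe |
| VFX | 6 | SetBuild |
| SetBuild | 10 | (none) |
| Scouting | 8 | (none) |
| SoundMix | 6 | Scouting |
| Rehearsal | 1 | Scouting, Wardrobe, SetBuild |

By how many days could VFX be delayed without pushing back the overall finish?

1

The longest chain is Wardrobe→ColorGrade = 12+5 = 17; overall finish 17 days.
VFX finishes as early as 16 and must finish by 17.
Float = 17 − 16 = 1.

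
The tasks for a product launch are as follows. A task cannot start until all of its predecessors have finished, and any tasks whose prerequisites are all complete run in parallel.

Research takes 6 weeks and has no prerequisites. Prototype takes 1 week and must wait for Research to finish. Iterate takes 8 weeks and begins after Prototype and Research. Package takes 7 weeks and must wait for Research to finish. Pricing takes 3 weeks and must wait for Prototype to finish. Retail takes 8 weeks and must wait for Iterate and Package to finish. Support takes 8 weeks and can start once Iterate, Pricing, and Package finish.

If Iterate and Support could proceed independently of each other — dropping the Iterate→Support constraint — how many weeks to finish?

23

Original critical path: Research→Prototype→Iterate→Retail = 6+1+8+8 = 23 ⇒ 23 weeks.
Without Iterate→Support, Support's earliest start moves from 15 to 13.
The longest chain is now Research→Prototype→Iterate→Retail = 6+1+8+8 = 23, so the product launch takes 23 weeks.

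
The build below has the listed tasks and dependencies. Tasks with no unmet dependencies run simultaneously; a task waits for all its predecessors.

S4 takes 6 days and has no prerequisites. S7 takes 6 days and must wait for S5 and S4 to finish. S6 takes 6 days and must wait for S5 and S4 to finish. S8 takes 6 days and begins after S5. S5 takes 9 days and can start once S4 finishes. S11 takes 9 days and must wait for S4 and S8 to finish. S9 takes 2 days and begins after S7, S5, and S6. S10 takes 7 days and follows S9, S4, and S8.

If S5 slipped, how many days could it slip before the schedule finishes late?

Critical path: S4→S5→S6→S9→S10 = 6+9+6+2+7 = 30, so the finish is 30 days.
Longest path through S5: 30 days (earliest finish 15, latest finish 15).
Slack of S5 = 6 − 6 = 0 days.

0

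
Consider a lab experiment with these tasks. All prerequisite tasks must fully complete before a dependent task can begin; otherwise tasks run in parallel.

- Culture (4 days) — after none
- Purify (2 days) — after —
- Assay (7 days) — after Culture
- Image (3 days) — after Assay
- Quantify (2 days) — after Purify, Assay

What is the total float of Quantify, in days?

The longest chain is Culture→Assay→Image = 4+7+3 = 14; overall finish 14 days.
Quantify finishes as early as 13 and must finish by 14.
Slack of Quantify = 12 − 11 = 1 day.

1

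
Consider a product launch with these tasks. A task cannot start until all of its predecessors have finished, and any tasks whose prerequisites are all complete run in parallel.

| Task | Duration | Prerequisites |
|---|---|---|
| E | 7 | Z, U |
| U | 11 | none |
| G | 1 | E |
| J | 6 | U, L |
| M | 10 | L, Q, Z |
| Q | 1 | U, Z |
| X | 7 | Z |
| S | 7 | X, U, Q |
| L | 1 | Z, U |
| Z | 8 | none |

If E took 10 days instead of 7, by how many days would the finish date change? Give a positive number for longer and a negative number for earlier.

0

Baseline: U→Q→M = 11+1+10 = 22 → 22 days.
The longest path through E is only 19 days, so E has float 3.
Now U→E→G = 11+10+1 = 22 is longest, so the finish becomes 22 days.
Change in finish: 22 − 22 = +0 days.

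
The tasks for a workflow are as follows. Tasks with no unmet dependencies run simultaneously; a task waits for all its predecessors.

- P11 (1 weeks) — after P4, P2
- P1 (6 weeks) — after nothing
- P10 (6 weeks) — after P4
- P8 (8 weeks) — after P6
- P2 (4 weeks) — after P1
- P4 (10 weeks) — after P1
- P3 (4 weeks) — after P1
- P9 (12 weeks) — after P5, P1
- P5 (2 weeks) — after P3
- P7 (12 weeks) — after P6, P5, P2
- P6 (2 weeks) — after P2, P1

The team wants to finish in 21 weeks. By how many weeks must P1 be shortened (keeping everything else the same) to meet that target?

3

Current finish: 24 weeks; target: 21.
P1 is on every critical path, so each week cut from P1 cuts the finish by one (this holds down to a finish of 19).
Need 24 − 21 = 3 weeks off P1 → P1 becomes 3 weeks, finish becomes 21.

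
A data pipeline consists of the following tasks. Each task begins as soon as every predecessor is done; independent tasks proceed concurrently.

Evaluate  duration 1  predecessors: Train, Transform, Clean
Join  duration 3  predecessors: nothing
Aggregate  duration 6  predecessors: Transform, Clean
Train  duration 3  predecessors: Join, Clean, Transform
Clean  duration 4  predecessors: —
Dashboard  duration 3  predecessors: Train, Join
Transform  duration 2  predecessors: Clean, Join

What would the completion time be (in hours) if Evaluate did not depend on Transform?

With the dependency in place, Clean→Transform→Aggregate = 4+2+6 = 12 sets the finish at 12 hours.
Dropping Transform→Evaluate doesn't change Evaluate's earliest start (9); another predecessor still binds.
After: Clean→Transform→Aggregate = 4+2+6 = 12 → 12 hours.

12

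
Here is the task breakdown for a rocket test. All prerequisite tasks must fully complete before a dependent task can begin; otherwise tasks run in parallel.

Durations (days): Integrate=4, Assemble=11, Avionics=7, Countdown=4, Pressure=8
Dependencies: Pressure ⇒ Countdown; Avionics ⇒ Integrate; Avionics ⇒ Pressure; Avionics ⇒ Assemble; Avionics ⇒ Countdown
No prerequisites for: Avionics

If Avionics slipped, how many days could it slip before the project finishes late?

0

Avionics→Pressure→Countdown = 7+8+4 = 19 sets the makespan at 19 days.
The longest chain containing Avionics totals 19 days.
Float = 19 − 19 = 0.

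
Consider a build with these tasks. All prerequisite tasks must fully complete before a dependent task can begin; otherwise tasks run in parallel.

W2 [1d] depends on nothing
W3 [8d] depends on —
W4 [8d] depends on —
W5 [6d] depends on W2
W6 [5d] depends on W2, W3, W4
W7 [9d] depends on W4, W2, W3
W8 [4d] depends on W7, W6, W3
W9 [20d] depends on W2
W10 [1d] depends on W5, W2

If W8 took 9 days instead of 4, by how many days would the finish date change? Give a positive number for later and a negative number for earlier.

The binding path is W4→W7→W8 = 8+9+4 = 21; finish at 21 days.
W8 is on the critical path; changing it to 9 makes that path 26 days.
New critical path: W3→W7→W8 = 8+9+9 = 26 ⇒ 26 days.
Change in finish: 26 − 21 = +5 days.

5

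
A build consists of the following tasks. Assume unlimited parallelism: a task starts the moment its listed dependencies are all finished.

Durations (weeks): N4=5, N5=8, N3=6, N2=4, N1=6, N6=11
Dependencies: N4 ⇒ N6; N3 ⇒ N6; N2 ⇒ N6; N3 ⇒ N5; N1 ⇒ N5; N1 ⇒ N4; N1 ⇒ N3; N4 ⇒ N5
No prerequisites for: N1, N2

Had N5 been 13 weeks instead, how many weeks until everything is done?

25

As given, the longest chain is N1→N3→N6 = 6+6+11 = 23, so the finish is 23 weeks.
N5 has 3 weeks of float (longest path through it is 20).
New critical path: N1→N3→N5 = 6+6+13 = 25 ⇒ 25 weeks.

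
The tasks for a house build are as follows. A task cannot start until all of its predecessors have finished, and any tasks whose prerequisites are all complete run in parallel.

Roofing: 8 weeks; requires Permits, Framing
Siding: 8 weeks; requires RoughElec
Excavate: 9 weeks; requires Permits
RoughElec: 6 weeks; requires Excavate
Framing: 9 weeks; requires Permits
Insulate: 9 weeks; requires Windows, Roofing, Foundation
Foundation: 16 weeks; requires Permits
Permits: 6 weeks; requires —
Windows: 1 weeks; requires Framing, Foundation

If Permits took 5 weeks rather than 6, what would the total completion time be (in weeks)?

31

As given, the longest chain is Permits→Foundation→Windows→Insulate = 6+16+1+9 = 32, so the finish is 32 weeks.
Permits lies on that path, so at 5 weeks the path becomes 31 weeks.
That remains the longest chain; total 31 weeks.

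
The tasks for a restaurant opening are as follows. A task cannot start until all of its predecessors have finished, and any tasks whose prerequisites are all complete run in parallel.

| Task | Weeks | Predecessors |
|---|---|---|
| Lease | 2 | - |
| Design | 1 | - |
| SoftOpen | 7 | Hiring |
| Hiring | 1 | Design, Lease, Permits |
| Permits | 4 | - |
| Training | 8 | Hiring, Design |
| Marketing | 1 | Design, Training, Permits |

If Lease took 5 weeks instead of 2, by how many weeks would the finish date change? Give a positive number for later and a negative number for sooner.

Baseline: Permits→Hiring→Training→Marketing = 4+1+8+1 = 14 → 14 weeks.
The longest path through Lease is only 12 weeks, so Lease has float 2.
The binding chain switches to Lease→Hiring→Training→Marketing = 5+1+8+1 = 15; finish 15 weeks.
Change in finish: 15 − 14 = +1 weeks.

1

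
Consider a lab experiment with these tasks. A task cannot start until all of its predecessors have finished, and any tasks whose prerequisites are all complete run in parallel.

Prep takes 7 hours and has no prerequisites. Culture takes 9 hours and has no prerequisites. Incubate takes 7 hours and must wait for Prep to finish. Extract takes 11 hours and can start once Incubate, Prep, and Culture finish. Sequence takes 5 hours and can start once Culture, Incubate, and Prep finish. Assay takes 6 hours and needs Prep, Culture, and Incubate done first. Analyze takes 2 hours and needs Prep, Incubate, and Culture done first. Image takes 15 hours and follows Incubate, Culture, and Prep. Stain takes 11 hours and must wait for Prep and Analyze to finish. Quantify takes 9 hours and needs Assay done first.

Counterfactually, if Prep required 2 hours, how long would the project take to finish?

Baseline: Prep→Incubate→Assay→Quantify = 7+7+6+9 = 29 → 29 hours.
Since Prep is critical, the -5 change carries straight to that chain (now 24 hours).
The critical path is still Prep→Incubate→Assay→Quantify; finish is now 24 hours.

24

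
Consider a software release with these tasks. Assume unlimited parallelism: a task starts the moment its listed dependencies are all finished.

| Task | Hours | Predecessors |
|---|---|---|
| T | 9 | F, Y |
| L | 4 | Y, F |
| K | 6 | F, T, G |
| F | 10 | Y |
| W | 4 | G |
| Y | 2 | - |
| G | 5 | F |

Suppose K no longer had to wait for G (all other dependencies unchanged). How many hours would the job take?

27

With the dependency in place, Y→F→T→K = 2+10+9+6 = 27 sets the finish at 27 hours.
Dropping G→K doesn't change K's earliest start (21); another predecessor still binds.
The longest chain is now Y→F→T→K = 2+10+9+6 = 27, so the job takes 27 hours.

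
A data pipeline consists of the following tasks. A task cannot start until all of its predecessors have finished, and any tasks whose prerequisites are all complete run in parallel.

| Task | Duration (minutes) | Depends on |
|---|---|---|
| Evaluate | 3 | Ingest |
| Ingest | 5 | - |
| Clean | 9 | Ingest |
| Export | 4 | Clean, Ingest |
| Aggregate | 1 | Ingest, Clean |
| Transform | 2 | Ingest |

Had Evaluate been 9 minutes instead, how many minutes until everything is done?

18

The binding path is Ingest→Clean→Export = 5+9+4 = 18; finish at 18 minutes.
Evaluate is off the critical path — its longest chain is 8 minutes, giving 10 of slack.
That remains the longest chain; total 18 minutes.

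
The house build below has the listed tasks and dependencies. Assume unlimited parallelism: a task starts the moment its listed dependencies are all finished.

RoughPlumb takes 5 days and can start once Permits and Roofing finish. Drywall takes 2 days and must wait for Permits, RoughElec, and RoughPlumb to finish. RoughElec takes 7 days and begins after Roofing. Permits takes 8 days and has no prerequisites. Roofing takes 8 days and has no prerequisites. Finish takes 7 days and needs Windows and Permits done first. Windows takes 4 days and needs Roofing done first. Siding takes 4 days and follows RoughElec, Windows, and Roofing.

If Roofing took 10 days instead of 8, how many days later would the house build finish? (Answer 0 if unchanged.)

2

The binding path is Roofing→Windows→Finish = 8+4+7 = 19; finish at 19 days.
Roofing lies on that path, so at 10 days the path becomes 21 days.
No other chain overtakes it, so the finish is 21 days.
Change in finish: 21 − 19 = +2 days.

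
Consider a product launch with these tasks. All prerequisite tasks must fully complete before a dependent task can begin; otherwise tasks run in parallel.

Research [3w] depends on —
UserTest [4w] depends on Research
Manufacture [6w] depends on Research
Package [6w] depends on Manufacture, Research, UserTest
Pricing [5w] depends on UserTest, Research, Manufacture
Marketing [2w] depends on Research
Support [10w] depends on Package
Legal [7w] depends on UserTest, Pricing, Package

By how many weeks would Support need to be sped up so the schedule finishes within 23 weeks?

2

Current finish: 25 weeks; target: 23.
Support is on every critical path, so each week cut from Support cuts the finish by one (this holds down to a finish of 22).
Need 25 − 23 = 2 weeks off Support → Support becomes 8 weeks, finish becomes 23.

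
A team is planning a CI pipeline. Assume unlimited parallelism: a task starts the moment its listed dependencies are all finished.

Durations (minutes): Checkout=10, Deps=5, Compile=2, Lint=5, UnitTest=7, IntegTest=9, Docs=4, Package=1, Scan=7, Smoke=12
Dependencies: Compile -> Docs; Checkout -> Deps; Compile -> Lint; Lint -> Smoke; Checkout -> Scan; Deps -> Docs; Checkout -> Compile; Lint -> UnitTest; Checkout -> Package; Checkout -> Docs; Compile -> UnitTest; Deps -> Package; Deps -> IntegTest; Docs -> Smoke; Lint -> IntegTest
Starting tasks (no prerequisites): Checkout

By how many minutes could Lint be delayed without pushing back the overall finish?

2

Critical path: Checkout→Deps→Docs→Smoke = 10+5+4+12 = 31, so the finish is 31 minutes.
Longest path through Lint: 29 minutes (earliest finish 17, latest finish 19).
Float = 31 − 29 = 2.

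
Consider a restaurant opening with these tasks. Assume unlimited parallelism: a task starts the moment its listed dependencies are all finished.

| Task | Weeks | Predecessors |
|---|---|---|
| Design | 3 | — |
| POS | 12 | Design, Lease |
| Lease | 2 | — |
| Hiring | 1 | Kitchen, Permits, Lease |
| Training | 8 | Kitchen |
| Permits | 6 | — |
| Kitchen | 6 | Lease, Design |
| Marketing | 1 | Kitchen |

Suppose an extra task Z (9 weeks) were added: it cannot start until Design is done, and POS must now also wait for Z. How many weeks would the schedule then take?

24

Originally the schedule takes 17 weeks.
With Z inserted, POS now waits for max(Design, Lease, Z).
New critical path: Design→Z→POS = 3+9+12 = 24 ⇒ 24 weeks.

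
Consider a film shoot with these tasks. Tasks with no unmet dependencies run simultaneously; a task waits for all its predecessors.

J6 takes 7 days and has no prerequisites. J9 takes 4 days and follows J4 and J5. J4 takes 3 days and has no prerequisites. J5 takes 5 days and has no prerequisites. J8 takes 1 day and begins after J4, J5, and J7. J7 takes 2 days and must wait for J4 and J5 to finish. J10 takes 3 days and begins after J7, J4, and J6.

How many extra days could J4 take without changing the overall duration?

2

J5→J7→J10 = 5+2+3 = 10 sets the makespan at 10 days.
The longest chain containing J4 totals 8 days.
Slack of J4 = 2 − 0 = 2 days.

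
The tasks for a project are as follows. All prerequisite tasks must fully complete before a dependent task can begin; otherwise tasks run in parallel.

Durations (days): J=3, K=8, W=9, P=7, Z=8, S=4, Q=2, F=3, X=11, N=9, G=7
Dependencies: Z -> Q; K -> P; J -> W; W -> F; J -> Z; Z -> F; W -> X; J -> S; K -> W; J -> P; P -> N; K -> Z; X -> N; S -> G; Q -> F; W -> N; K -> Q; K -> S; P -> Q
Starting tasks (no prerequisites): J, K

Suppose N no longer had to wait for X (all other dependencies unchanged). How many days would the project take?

Before: longest chain K→W→X→N = 8+9+11+9 = 37, finish 37.
Without X→N, N's earliest start moves from 28 to 17.
After: K→W→X = 8+9+11 = 28 → 28 days.

28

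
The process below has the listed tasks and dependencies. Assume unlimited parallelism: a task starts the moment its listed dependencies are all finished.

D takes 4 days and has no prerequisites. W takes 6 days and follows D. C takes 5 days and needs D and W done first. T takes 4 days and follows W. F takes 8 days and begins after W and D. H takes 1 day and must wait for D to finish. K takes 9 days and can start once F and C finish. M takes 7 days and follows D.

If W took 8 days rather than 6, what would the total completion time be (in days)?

29

The binding path is D→W→F→K = 4+6+8+9 = 27; finish at 27 days.
W is on the critical path; changing it to 8 makes that path 29 days.
The critical path is still D→W→F→K; finish is now 29 days.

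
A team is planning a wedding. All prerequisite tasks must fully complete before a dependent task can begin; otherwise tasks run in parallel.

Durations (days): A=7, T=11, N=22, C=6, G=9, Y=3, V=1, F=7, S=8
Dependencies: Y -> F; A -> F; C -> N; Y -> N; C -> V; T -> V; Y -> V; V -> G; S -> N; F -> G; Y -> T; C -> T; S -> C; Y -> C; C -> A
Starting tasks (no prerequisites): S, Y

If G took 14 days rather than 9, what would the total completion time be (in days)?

Actual critical path: S→C→A→F→G = 8+6+7+7+9 = 37 ⇒ 37 days.
G lies on that path, so at 14 days the path becomes 42 days.
No other chain overtakes it, so the finish is 42 days.

42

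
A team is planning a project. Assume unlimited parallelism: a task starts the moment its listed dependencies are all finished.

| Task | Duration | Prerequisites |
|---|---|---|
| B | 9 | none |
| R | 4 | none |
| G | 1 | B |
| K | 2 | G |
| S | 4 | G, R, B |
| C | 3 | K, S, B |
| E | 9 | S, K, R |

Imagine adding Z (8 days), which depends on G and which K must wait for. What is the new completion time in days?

29

Originally the schedule takes 23 days.
With Z inserted, K now waits for max(G, Z).
New critical path: B→G→Z→K→E = 9+1+8+2+9 = 29 ⇒ 29 days.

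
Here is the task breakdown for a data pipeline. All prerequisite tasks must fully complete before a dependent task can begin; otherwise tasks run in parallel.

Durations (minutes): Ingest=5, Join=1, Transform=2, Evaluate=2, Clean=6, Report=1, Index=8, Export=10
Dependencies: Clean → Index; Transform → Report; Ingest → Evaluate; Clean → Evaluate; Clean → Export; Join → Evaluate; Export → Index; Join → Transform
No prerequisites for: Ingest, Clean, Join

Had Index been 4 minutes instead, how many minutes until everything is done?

Critical path before the change: Clean→Export→Index = 6+10+8 = 24 giving 24 minutes.
Since Index is critical, the -4 change carries straight to that chain (now 20 minutes).
That remains the longest chain; total 20 minutes.

20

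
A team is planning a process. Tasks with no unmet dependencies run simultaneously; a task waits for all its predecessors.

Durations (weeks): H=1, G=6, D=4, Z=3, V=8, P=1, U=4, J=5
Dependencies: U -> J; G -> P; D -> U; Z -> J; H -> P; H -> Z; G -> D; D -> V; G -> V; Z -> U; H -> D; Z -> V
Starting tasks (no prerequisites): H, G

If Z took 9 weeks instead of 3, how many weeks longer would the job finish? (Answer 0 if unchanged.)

Critical path before the change: G→D→U→J = 6+4+4+5 = 19 giving 19 weeks.
Z has 6 weeks of float (longest path through it is 13).
Now H→Z→U→J = 1+9+4+5 = 19 is longest, so the finish becomes 19 weeks.
Change in finish: 19 − 19 = +0 weeks.

0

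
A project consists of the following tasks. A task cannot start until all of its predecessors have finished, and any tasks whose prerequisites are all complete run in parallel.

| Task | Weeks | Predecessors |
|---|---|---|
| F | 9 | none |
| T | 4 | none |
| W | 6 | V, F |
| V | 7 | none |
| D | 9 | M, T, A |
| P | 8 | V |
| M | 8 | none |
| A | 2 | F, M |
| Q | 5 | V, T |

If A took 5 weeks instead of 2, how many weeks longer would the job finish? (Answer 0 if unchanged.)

The binding path is F→A→D = 9+2+9 = 20; finish at 20 weeks.
A lies on that path, so at 5 weeks the path becomes 23 weeks.
That remains the longest chain; total 23 weeks.
Change in finish: 23 − 20 = +3 weeks.

3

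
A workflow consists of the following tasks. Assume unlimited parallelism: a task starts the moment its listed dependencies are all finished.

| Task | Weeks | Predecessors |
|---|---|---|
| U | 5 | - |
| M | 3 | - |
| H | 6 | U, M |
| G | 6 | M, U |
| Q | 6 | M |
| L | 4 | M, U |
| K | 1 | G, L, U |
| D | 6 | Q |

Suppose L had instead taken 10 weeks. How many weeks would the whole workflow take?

16

The binding path is M→Q→D = 3+6+6 = 15; finish at 15 weeks.
L is off the critical path — its longest chain is 10 weeks, giving 5 of slack.
Now U→L→K = 5+10+1 = 16 is longest, so the finish becomes 16 weeks.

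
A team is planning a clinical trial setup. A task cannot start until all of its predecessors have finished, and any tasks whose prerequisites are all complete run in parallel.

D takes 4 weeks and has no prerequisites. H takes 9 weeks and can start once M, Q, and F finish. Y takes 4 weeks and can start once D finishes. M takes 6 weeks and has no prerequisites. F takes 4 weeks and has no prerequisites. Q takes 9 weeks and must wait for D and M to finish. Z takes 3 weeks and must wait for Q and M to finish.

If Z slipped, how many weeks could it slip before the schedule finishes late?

6

M→Q→H = 6+9+9 = 24 sets the makespan at 24 weeks.
The longest chain containing Z totals 18 weeks.
Slack of Z = 21 − 15 = 6 weeks.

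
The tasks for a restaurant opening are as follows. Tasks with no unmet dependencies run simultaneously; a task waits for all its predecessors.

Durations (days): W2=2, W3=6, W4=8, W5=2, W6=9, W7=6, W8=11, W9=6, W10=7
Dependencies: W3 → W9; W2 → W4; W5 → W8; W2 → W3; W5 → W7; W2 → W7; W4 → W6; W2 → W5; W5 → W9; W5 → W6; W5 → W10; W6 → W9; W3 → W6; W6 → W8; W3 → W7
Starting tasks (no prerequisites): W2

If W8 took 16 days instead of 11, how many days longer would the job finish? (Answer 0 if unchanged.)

5

Critical path before the change: W2→W4→W6→W8 = 2+8+9+11 = 30 giving 30 days.
W8 is on the critical path; changing it to 16 makes that path 35 days.
That remains the longest chain; total 35 days.
Change in finish: 35 − 30 = +5 days.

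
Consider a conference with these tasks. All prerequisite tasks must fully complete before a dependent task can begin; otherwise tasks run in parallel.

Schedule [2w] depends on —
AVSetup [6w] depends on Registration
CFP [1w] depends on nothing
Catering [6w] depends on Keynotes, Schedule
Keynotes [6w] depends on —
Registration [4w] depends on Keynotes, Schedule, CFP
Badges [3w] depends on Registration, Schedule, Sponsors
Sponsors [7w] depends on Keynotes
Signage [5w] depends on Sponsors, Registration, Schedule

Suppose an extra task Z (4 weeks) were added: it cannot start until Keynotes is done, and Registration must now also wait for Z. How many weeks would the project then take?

20

Originally the project takes 18 weeks.
With Z inserted, Registration now waits for max(Keynotes, Schedule, CFP, Z).
New critical path: Keynotes→Z→Registration→AVSetup = 6+4+4+6 = 20 ⇒ 20 weeks.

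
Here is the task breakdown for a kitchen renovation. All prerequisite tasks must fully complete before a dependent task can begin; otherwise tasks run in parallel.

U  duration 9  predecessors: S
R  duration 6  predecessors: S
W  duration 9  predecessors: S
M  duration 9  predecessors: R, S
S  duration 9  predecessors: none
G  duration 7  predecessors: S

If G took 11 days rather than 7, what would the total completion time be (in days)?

Critical path before the change: S→R→M = 9+6+9 = 24 giving 24 days.
G has 8 days of float (longest path through it is 16).
That remains the longest chain; total 24 days.

24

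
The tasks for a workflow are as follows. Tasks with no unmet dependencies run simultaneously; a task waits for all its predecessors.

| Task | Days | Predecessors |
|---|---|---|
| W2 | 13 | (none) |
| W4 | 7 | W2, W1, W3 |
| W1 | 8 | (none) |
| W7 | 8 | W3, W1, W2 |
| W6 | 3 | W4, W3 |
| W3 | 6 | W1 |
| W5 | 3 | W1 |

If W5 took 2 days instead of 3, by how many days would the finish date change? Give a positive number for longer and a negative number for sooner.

0

Critical path before the change: W1→W3→W4→W6 = 8+6+7+3 = 24 giving 24 days.
W5 is off the critical path — its longest chain is 11 days, giving 13 of slack.
That remains the longest chain; total 24 days.
Change in finish: 24 − 24 = +0 days.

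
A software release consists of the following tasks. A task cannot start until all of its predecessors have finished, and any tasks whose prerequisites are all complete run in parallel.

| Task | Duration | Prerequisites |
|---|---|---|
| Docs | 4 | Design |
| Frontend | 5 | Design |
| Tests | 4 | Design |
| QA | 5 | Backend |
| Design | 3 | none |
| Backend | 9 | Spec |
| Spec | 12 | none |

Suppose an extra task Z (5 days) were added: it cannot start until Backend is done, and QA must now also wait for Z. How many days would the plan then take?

Originally the plan takes 26 days.
With Z inserted, QA now waits for max(Backend, Z).
New critical path: Spec→Backend→Z→QA = 12+9+5+5 = 31 ⇒ 31 days.

31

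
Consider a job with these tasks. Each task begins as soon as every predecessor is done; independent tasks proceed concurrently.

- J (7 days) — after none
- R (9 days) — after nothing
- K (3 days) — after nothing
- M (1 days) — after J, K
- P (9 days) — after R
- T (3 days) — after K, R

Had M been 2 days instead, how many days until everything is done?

18

Baseline: R→P = 9+9 = 18 → 18 days.
M has 10 days of float (longest path through it is 8).
That remains the longest chain; total 18 days.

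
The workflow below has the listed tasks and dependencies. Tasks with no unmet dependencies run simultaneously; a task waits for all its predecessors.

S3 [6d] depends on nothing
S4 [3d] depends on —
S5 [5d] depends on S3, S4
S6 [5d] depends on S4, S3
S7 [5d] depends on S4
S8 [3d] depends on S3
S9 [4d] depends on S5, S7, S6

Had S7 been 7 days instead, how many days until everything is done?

15

Actual critical path: S3→S5→S9 = 6+5+4 = 15 ⇒ 15 days.
S7 is off the critical path — its longest chain is 12 days, giving 3 of slack.
That remains the longest chain; total 15 days.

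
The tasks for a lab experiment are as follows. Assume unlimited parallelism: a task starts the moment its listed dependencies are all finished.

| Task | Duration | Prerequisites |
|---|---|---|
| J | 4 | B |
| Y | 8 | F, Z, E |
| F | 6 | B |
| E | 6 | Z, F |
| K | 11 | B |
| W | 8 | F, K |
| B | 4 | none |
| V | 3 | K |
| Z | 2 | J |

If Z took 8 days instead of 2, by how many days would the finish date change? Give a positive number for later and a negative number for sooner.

6

The binding path is B→J→Z→E→Y = 4+4+2+6+8 = 24; finish at 24 days.
Since Z is critical, the +6 change carries straight to that chain (now 30 days).
No other chain overtakes it, so the finish is 30 days.
Change in finish: 30 − 24 = +6 days.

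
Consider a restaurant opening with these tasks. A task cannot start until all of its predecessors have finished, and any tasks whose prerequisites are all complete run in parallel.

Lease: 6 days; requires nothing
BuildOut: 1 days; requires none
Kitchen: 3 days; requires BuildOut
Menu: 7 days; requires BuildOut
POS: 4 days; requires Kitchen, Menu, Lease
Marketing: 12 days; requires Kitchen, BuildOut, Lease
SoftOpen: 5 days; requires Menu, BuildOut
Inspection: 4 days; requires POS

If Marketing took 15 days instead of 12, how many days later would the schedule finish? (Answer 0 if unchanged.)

3

As given, the longest chain is Lease→Marketing = 6+12 = 18, so the finish is 18 days.
Marketing lies on that path, so at 15 days the path becomes 21 days.
That remains the longest chain; total 21 days.
Change in finish: 21 − 18 = +3 days.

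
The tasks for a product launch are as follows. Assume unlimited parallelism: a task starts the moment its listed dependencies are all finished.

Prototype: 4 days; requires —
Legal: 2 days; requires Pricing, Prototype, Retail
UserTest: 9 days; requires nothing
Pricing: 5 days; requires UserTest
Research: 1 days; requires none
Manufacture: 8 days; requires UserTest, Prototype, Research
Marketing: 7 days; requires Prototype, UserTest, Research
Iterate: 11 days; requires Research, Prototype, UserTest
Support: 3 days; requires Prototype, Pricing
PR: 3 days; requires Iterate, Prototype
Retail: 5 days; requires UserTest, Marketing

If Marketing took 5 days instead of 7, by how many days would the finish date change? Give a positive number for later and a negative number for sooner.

As given, the longest chain is UserTest→Marketing→Retail→Legal = 9+7+5+2 = 23, so the finish is 23 days.
Marketing lies on that path, so at 5 days the path becomes 21 days.
New critical path: UserTest→Iterate→PR = 9+11+3 = 23 ⇒ 23 days.
Change in finish: 23 − 23 = +0 days.

0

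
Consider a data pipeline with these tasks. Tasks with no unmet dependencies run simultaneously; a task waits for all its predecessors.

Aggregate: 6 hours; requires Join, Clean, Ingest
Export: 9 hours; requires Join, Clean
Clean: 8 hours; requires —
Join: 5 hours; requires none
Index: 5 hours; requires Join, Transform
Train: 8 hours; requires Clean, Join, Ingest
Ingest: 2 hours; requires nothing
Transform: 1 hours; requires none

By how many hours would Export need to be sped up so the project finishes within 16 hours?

1

Current finish: 17 hours; target: 16.
Export is on every critical path, so each hour cut from Export cuts the finish by one (this holds down to a finish of 16).
Need 17 − 16 = 1 hour off Export → Export becomes 8 hours, finish becomes 16.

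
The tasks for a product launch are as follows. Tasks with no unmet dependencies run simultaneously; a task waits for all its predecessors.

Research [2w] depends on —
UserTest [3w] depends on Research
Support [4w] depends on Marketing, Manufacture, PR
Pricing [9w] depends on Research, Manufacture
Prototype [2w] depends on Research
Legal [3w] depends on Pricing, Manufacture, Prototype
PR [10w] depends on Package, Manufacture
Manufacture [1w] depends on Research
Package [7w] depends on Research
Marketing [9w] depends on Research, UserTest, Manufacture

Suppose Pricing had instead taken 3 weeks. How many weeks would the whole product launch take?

23

Critical path before the change: Research→Package→PR→Support = 2+7+10+4 = 23 giving 23 weeks.
Pricing has 8 weeks of float (longest path through it is 15).
No other chain overtakes it, so the finish is 23 weeks.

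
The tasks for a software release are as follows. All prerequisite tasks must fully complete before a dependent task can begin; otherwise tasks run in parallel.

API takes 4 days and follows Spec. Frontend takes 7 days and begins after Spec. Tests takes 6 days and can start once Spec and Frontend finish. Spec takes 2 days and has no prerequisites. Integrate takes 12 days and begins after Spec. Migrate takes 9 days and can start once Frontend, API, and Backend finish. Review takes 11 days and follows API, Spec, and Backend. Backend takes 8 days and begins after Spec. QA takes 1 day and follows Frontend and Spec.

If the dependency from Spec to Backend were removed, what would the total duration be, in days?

Original critical path: Spec→Backend→Review = 2+8+11 = 21 ⇒ 21 days.
Without Spec→Backend, Backend's earliest start moves from 2 to 0.
The longest chain is now Backend→Review = 8+11 = 19, so the project takes 19 days.

19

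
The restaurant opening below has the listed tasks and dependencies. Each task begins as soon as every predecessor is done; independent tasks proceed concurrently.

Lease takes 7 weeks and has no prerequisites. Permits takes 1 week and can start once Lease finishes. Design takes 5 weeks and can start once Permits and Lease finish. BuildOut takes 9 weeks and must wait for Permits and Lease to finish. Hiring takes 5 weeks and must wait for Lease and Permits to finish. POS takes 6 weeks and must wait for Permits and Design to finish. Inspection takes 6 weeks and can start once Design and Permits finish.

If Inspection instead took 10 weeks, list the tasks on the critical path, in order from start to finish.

As given, the longest chain is Lease→Permits→Design→Inspection = 7+1+5+6 = 19, so the finish is 19 weeks.
Since Inspection is critical, the +4 change carries straight to that chain (now 23 weeks).
The critical path is still Lease→Permits→Design→Inspection; finish is now 23 weeks.

Lease, Permits, Design, Inspection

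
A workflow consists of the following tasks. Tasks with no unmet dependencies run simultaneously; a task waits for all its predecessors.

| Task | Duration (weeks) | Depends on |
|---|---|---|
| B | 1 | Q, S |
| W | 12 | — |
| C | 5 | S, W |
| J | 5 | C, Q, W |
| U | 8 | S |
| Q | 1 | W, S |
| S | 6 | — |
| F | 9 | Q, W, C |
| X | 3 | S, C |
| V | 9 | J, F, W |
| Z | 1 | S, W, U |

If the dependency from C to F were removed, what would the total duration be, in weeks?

Original critical path: W→C→F→V = 12+5+9+9 = 35 ⇒ 35 weeks.
Without C→F, F's earliest start moves from 17 to 13.
The longest chain is now W→Q→F→V = 12+1+9+9 = 31, so the job takes 31 weeks.

31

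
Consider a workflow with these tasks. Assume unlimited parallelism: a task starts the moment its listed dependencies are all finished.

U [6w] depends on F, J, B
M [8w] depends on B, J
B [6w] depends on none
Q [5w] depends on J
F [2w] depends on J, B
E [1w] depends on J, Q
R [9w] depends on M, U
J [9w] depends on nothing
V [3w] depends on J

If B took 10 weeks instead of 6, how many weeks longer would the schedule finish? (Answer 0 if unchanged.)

1

Baseline: J→F→U→R = 9+2+6+9 = 26 → 26 weeks.
B has 3 weeks of float (longest path through it is 23).
New critical path: B→F→U→R = 10+2+6+9 = 27 ⇒ 27 weeks.
Change in finish: 27 − 26 = +1 weeks.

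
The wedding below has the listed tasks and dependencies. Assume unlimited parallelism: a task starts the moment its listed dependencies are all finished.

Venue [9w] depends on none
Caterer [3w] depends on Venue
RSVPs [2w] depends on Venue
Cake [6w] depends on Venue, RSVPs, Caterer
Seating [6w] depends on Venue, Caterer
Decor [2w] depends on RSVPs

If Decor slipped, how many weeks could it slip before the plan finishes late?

The longest chain is Venue→Caterer→Cake = 9+3+6 = 18; overall finish 18 weeks.
Decor finishes as early as 13 and must finish by 18.
Slack of Decor = 16 − 11 = 5 weeks.

5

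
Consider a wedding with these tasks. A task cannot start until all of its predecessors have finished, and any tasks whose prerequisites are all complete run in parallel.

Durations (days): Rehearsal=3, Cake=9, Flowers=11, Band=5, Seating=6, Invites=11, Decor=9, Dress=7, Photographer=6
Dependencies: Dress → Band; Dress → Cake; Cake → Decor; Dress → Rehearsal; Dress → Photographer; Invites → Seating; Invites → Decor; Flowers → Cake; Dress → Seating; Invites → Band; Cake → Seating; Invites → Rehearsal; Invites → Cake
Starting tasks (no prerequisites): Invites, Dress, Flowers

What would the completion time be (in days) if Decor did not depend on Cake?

Original critical path: Invites→Cake→Decor = 11+9+9 = 29 ⇒ 29 days.
Without Cake→Decor, Decor's earliest start moves from 20 to 11.
New critical path: Invites→Cake→Seating = 11+9+6 = 26 ⇒ 26 days.

26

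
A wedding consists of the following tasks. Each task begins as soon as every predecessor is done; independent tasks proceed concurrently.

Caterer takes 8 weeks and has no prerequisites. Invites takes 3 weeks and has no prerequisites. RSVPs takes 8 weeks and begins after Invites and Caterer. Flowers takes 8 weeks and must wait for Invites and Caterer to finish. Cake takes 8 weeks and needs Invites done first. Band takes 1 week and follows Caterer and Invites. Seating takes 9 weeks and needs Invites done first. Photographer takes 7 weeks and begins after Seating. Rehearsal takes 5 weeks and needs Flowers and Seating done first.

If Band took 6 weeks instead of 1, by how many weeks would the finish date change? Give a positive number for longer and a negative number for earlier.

0

Actual critical path: Caterer→Flowers→Rehearsal = 8+8+5 = 21 ⇒ 21 weeks.
Band has 12 weeks of float (longest path through it is 9).
That remains the longest chain; total 21 weeks.
Change in finish: 21 − 21 = +0 weeks.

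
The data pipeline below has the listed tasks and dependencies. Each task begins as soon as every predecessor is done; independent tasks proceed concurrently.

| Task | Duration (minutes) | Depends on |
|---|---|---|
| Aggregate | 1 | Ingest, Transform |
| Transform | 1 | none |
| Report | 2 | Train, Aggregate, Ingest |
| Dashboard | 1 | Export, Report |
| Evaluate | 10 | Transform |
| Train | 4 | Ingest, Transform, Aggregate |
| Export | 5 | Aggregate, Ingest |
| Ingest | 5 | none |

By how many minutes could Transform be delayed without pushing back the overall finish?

The longest chain is Ingest→Aggregate→Train→Report→Dashboard = 5+1+4+2+1 = 13; overall finish 13 minutes.
Transform finishes as early as 1 and must finish by 3.
So Transform can slip 3 − 1 = 2 minutes.

2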